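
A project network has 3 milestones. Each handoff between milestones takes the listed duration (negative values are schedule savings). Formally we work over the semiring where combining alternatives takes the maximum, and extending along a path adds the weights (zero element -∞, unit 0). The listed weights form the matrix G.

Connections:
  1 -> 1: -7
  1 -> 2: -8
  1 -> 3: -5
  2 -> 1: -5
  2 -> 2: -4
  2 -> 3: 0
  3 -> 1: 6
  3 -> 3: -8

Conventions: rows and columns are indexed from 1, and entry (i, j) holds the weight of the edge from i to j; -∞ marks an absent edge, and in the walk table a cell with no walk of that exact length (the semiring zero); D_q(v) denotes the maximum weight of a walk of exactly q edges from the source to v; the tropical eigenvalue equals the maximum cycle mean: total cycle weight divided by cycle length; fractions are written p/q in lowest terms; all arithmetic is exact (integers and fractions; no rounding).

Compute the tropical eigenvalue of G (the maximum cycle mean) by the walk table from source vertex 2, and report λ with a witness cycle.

q=0: [-∞, 0, -∞]
q=1: [-5, -4, 0]
q=2: [6, -8, -4]
q=3: [2, -2, 1]
Optimal cycle mean attained by: cycle 1->3->1, total (-5) + 6, length 2.
Answer: λ = 1/2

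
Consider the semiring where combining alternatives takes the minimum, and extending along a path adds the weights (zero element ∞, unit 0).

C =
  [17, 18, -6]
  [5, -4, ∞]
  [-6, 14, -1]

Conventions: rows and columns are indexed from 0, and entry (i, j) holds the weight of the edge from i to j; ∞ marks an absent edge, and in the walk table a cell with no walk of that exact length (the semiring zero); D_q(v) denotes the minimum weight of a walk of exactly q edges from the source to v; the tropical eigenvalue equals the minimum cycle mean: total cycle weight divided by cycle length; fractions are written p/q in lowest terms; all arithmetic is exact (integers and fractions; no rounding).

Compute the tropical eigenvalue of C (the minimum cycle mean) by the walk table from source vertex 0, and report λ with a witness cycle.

q=0: [0, ∞, ∞]
q=1: [17, 18, -6]
q=2: [-12, 8, -7]
q=3: [-13, 4, -18]
Optimal cycle mean attained by: cycle 0->2->0, total (-6) + (-6), length 2.
Answer: λ = -6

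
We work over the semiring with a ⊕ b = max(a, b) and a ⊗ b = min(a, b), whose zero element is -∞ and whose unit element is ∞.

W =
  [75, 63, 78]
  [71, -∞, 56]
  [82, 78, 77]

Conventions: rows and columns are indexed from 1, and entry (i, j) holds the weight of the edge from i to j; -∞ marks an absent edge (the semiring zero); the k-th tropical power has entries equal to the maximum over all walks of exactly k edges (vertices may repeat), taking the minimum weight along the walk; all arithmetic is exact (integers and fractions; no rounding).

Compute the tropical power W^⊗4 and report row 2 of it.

W^⊗2:
  [78, 78, 77]
  [71, 63, 71]
  [77, 77, 78]
W^⊗3:
  [77, 77, 78]
  [71, 71, 71]
  [78, 78, 77]
W^⊗4:
  [78, 78, 77]
  [71, 71, 71]
  [77, 77, 78]
Answer: row 2 of W^⊗4 = [71, 71, 71]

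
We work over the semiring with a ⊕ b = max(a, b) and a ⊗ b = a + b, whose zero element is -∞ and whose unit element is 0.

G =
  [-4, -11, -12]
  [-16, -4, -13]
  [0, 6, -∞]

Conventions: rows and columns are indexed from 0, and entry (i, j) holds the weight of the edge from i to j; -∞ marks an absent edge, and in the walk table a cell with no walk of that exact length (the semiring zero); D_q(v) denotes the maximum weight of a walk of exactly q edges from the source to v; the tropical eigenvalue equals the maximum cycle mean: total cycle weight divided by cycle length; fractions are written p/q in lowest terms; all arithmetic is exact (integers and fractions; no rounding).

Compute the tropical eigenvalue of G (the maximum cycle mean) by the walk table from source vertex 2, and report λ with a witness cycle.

q=0: [-∞, -∞, 0]
q=1: [0, 6, -∞]
q=2: [-4, 2, -7]
q=3: [-7, -1, -11]
Optimal cycle mean attained by: cycle 1->2->1, total (-13) + 6, length 2.
Answer: λ = -7/2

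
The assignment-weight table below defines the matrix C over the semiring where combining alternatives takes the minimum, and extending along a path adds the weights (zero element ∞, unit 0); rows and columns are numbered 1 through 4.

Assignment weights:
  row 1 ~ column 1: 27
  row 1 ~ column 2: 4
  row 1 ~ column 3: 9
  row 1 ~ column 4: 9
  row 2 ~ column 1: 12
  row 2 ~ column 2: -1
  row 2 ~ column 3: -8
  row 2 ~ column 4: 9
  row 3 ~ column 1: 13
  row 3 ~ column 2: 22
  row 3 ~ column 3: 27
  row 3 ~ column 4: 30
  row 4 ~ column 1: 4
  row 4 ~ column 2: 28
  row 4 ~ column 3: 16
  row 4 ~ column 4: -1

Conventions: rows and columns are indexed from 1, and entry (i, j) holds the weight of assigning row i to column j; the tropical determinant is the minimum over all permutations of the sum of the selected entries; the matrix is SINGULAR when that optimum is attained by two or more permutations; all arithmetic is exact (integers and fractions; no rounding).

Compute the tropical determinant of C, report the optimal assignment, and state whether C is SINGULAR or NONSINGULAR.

σ = (1, 2, 3, 4): 27 + (-1) + 27 + (-1) = 52
σ = (1, 2, 4, 3): 27 + (-1) + 30 + 16 = 72
σ = (1, 3, 2, 4): 27 + (-8) + 22 + (-1) = 40
σ = (1, 3, 4, 2): 27 + (-8) + 30 + 28 = 77
σ = (1, 4, 2, 3): 27 + 9 + 22 + 16 = 74
σ = (1, 4, 3, 2): 27 + 9 + 27 + 28 = 91
σ = (2, 1, 3, 4): 4 + 12 + 27 + (-1) = 42
σ = (2, 1, 4, 3): 4 + 12 + 30 + 16 = 62
σ = (2, 3, 1, 4): 4 + (-8) + 13 + (-1) = 8
σ = (2, 3, 4, 1): 4 + (-8) + 30 + 4 = 30
σ = (2, 4, 1, 3): 4 + 9 + 13 + 16 = 42
σ = (2, 4, 3, 1): 4 + 9 + 27 + 4 = 44
σ = (3, 1, 2, 4): 9 + 12 + 22 + (-1) = 42
σ = (3, 1, 4, 2): 9 + 12 + 30 + 28 = 79
σ = (3, 2, 1, 4): 9 + (-1) + 13 + (-1) = 20
σ = (3, 2, 4, 1): 9 + (-1) + 30 + 4 = 42
σ = (3, 4, 1, 2): 9 + 9 + 13 + 28 = 59
σ = (3, 4, 2, 1): 9 + 9 + 22 + 4 = 44
σ = (4, 1, 2, 3): 9 + 12 + 22 + 16 = 59
σ = (4, 1, 3, 2): 9 + 12 + 27 + 28 = 76
σ = (4, 2, 1, 3): 9 + (-1) + 13 + 16 = 37
σ = (4, 2, 3, 1): 9 + (-1) + 27 + 4 = 39
σ = (4, 3, 1, 2): 9 + (-8) + 13 + 28 = 42
σ = (4, 3, 2, 1): 9 + (-8) + 22 + 4 = 27
Optimal value attained by: σ = (2, 3, 1, 4).
Answer: det⊕(C) = 8; verdict: NONSINGULAR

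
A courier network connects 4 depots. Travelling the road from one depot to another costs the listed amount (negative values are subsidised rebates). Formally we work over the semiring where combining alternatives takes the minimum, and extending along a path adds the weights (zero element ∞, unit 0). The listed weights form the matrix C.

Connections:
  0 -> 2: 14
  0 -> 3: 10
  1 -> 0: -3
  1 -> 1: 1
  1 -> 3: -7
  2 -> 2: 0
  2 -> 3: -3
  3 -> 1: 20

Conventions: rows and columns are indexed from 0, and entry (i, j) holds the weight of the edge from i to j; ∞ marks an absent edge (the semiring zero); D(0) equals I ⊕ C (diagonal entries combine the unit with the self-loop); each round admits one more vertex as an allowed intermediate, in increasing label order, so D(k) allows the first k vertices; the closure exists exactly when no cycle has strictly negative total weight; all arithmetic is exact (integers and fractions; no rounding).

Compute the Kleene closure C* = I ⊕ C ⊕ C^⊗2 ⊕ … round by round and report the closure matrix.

D(0):
  [0, ∞, 14, 10]
  [-3, 0, ∞, -7]
  [∞, ∞, 0, -3]
  [∞, 20, ∞, 0]
D(1):
  [0, ∞, 14, 10]
  [-3, 0, 11, -7]
  [∞, ∞, 0, -3]
  [∞, 20, ∞, 0]
D(2):
  [0, ∞, 14, 10]
  [-3, 0, 11, -7]
  [∞, ∞, 0, -3]
  [17, 20, 31, 0]
D(3):
  [0, ∞, 14, 10]
  [-3, 0, 11, -7]
  [∞, ∞, 0, -3]
  [17, 20, 31, 0]
D(4):
  [0, 30, 14, 10]
  [-3, 0, 11, -7]
  [14, 17, 0, -3]
  [17, 20, 31, 0]
Answer: C* = [[0, 30, 14, 10], [-3, 0, 11, -7], [14, 17, 0, -3], [17, 20, 31, 0]]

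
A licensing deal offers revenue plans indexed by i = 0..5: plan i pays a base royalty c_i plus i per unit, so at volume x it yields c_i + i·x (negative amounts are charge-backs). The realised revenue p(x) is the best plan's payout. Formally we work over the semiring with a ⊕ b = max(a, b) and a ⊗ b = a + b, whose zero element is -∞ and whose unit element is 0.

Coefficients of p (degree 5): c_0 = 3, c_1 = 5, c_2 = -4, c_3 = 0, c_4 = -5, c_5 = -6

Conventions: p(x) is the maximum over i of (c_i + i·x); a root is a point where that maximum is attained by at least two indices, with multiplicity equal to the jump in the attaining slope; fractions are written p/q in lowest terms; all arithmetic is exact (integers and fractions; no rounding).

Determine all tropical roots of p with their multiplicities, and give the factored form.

hull edge (i=0, c=3) to (i=1, c=5): slope 2, span 1
hull edge (i=1, c=5) to (i=3, c=0): slope -5/2, span 2
hull edge (i=3, c=0) to (i=5, c=-6): slope -3, span 2
Factored form: p(x) = -6 ⊗ (x ⊕ (-2)) ⊗ (x ⊕ 5/2) ⊗ (x ⊕ 5/2) ⊗ (x ⊕ 3) ⊗ (x ⊕ 3)
Answer: roots = -2 (mult 1), 5/2 (mult 2), 3 (mult 2)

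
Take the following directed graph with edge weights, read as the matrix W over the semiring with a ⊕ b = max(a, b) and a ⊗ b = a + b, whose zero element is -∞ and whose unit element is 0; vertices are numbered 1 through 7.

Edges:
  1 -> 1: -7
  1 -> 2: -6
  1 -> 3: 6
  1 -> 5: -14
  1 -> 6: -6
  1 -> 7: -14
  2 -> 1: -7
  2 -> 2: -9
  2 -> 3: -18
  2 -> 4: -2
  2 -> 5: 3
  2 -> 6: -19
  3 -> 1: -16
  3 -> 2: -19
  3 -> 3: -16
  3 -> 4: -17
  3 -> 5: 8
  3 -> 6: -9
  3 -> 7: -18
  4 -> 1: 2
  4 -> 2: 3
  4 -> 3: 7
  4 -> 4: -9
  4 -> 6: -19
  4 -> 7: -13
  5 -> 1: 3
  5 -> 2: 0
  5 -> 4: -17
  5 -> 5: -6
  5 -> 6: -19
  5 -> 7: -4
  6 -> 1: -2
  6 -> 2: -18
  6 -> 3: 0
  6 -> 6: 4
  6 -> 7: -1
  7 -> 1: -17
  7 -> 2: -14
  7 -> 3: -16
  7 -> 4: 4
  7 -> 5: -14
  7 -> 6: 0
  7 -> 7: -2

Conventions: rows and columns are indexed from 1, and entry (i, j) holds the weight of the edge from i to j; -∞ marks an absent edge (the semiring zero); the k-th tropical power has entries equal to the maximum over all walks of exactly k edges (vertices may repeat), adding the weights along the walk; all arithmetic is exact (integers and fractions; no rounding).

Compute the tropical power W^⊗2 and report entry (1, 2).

W^⊗2:
  [-8, -13, -1, -8, 14, -2, -7]
  [6, 3, 5, -11, -3, -13, -1]
  [11, 8, -9, -9, 2, -5, 4]
  [-4, -4, 8, 1, 15, -2, -11]
  [-3, -3, 9, 0, 3, -3, -6]
  [2, -8, 4, 3, 8, 8, 3]
  [6, 7, 11, 2, -8, 4, -1]
Key observation: the optimum is the walk 1->1->2, with weight (-7) + (-6) = -13.
Optimal value attained by: walk 1->1->2.
Answer: (W^⊗2)[1][2] = -13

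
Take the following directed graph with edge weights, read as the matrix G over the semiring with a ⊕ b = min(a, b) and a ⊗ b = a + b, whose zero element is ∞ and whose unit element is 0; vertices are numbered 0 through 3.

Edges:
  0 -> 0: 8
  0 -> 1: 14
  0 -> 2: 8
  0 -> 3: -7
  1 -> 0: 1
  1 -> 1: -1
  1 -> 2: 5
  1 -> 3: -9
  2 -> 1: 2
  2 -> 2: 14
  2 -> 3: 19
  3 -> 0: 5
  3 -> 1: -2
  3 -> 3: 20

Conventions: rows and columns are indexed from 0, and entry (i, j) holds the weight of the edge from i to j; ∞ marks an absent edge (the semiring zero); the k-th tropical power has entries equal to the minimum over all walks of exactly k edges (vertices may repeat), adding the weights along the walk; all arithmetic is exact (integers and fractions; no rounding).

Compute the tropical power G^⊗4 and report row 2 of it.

G^⊗2:
  [-2, -9, 16, 1]
  [-4, -11, 4, -10]
  [3, 1, 7, -7]
  [-1, -3, 3, -11]
G^⊗3:
  [-8, -10, -4, -18]
  [-10, -12, -6, -20]
  [-2, -9, 6, -8]
  [-6, -13, 2, -12]
G^⊗4:
  [-13, -20, -5, -19]
  [-15, -22, -7, -21]
  [-8, -10, -4, -18]
  [-12, -14, -8, -22]
Answer: row 2 of G^⊗4 = [-8, -10, -4, -18]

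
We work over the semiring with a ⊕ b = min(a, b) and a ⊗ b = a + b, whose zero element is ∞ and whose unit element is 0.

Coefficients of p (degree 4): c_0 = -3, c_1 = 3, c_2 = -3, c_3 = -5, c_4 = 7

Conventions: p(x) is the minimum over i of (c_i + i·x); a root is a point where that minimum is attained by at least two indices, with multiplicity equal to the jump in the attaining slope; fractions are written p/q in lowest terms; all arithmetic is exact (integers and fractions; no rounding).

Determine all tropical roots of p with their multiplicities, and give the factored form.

hull edge (i=0, c=-3) to (i=3, c=-5): slope -2/3, span 3
hull edge (i=3, c=-5) to (i=4, c=7): slope 12, span 1
Factored form: p(x) = 7 ⊗ (x ⊕ (-12)) ⊗ (x ⊕ 2/3) ⊗ (x ⊕ 2/3) ⊗ (x ⊕ 2/3)
Answer: roots = -12 (mult 1), 2/3 (mult 3)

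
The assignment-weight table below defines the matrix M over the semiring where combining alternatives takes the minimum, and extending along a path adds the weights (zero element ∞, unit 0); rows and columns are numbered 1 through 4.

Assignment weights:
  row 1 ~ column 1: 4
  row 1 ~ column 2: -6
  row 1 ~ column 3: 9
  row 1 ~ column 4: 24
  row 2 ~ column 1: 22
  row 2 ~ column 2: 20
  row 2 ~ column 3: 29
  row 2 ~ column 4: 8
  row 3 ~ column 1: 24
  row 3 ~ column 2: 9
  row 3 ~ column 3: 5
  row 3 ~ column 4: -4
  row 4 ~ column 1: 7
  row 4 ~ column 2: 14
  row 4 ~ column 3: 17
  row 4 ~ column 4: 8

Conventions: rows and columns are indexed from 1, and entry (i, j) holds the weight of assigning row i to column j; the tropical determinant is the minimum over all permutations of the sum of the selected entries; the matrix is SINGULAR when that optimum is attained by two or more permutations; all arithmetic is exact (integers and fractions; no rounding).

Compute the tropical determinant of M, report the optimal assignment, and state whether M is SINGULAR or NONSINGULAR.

σ = (1, 2, 3, 4): 4 + 20 + 5 + 8 = 37
σ = (1, 2, 4, 3): 4 + 20 + (-4) + 17 = 37
σ = (1, 3, 2, 4): 4 + 29 + 9 + 8 = 50
σ = (1, 3, 4, 2): 4 + 29 + (-4) + 14 = 43
σ = (1, 4, 2, 3): 4 + 8 + 9 + 17 = 38
σ = (1, 4, 3, 2): 4 + 8 + 5 + 14 = 31
σ = (2, 1, 3, 4): (-6) + 22 + 5 + 8 = 29
σ = (2, 1, 4, 3): (-6) + 22 + (-4) + 17 = 29
σ = (2, 3, 1, 4): (-6) + 29 + 24 + 8 = 55
σ = (2, 3, 4, 1): (-6) + 29 + (-4) + 7 = 26
σ = (2, 4, 1, 3): (-6) + 8 + 24 + 17 = 43
σ = (2, 4, 3, 1): (-6) + 8 + 5 + 7 = 14
σ = (3, 1, 2, 4): 9 + 22 + 9 + 8 = 48
σ = (3, 1, 4, 2): 9 + 22 + (-4) + 14 = 41
σ = (3, 2, 1, 4): 9 + 20 + 24 + 8 = 61
σ = (3, 2, 4, 1): 9 + 20 + (-4) + 7 = 32
σ = (3, 4, 1, 2): 9 + 8 + 24 + 14 = 55
σ = (3, 4, 2, 1): 9 + 8 + 9 + 7 = 33
σ = (4, 1, 2, 3): 24 + 22 + 9 + 17 = 72
σ = (4, 1, 3, 2): 24 + 22 + 5 + 14 = 65
σ = (4, 2, 1, 3): 24 + 20 + 24 + 17 = 85
σ = (4, 2, 3, 1): 24 + 20 + 5 + 7 = 56
σ = (4, 3, 1, 2): 24 + 29 + 24 + 14 = 91
σ = (4, 3, 2, 1): 24 + 29 + 9 + 7 = 69
Optimal value attained by: σ = (2, 4, 3, 1).
Answer: det⊕(M) = 14; verdict: NONSINGULAR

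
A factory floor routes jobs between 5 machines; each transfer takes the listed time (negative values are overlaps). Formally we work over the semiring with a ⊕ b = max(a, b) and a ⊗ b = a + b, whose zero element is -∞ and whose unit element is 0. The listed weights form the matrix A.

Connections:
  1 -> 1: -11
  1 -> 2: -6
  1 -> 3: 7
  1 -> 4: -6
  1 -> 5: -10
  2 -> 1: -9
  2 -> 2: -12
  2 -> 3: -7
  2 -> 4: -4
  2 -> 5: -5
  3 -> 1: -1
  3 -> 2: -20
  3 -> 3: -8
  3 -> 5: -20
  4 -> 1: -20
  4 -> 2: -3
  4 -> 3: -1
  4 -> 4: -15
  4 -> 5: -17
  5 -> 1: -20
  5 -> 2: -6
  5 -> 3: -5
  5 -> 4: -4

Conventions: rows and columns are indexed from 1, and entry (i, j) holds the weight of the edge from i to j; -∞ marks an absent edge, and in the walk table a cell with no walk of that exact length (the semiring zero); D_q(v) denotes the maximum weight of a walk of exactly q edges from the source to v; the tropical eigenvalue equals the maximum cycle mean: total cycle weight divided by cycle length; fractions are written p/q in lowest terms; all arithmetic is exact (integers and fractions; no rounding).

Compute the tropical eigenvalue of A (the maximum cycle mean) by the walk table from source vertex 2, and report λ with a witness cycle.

q=0: [-∞, 0, -∞, -∞, -∞]
q=1: [-9, -12, -7, -4, -5]
q=2: [-8, -7, -2, -9, -17]
q=3: [-3, -12, -1, -11, -12]
q=4: [-2, -9, 4, -9, -13]
q=5: [3, -8, 5, -8, -12]
Optimal cycle mean attained by: cycle 1->3->1, total 7 + (-1), length 2.
Answer: λ = 3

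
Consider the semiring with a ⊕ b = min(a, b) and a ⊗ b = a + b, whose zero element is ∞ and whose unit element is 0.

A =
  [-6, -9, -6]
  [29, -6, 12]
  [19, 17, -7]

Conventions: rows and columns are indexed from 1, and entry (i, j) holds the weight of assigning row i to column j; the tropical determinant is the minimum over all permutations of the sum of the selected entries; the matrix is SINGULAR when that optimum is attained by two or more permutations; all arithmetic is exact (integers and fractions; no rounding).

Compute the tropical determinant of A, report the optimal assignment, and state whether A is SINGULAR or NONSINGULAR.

σ = (1, 2, 3): (-6) + (-6) + (-7) = -19
σ = (1, 3, 2): (-6) + 12 + 17 = 23
σ = (2, 1, 3): (-9) + 29 + (-7) = 13
σ = (2, 3, 1): (-9) + 12 + 19 = 22
σ = (3, 1, 2): (-6) + 29 + 17 = 40
σ = (3, 2, 1): (-6) + (-6) + 19 = 7
Optimal value attained by: σ = (1, 2, 3).
Answer: det⊕(A) = -19; verdict: NONSINGULAR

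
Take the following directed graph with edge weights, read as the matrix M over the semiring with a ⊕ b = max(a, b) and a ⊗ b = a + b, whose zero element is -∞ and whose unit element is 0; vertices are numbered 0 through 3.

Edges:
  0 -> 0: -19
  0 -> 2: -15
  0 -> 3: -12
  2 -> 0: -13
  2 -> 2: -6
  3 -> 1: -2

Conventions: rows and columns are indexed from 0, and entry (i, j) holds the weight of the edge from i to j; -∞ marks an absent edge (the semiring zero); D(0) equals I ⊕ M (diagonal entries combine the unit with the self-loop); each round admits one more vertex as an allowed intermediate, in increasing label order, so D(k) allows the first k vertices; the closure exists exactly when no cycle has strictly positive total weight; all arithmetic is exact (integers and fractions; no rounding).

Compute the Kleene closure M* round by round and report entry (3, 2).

D(0):
  [0, -∞, -15, -12]
  [-∞, 0, -∞, -∞]
  [-13, -∞, 0, -∞]
  [-∞, -2, -∞, 0]
D(1):
  [0, -∞, -15, -12]
  [-∞, 0, -∞, -∞]
  [-13, -∞, 0, -25]
  [-∞, -2, -∞, 0]
D(2):
  [0, -∞, -15, -12]
  [-∞, 0, -∞, -∞]
  [-13, -∞, 0, -25]
  [-∞, -2, -∞, 0]
D(3):
  [0, -∞, -15, -12]
  [-∞, 0, -∞, -∞]
  [-13, -∞, 0, -25]
  [-∞, -2, -∞, 0]
D(4):
  [0, -14, -15, -12]
  [-∞, 0, -∞, -∞]
  [-13, -27, 0, -25]
  [-∞, -2, -∞, 0]
Answer: M*[3][2] = -∞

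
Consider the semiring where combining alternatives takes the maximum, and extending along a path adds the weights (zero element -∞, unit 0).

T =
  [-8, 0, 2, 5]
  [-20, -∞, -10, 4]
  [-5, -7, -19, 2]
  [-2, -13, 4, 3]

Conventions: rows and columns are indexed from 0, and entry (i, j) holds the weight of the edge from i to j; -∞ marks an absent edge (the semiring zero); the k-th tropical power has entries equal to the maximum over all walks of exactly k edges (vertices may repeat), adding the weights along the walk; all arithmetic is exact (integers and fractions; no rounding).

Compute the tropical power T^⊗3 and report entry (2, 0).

T^⊗2:
  [3, -5, 9, 8]
  [2, -9, 8, 7]
  [0, -5, 6, 5]
  [1, -2, 7, 6]
T^⊗3:
  [6, 3, 12, 11]
  [5, 2, 11, 10]
  [3, 0, 9, 8]
  [4, 1, 10, 9]
Key observation: the optimum is the walk 2->3->3->0, with weight 2 + 3 + (-2) = 3.
Optimal value attained by: walk 2->3->3->0.
Answer: (T^⊗3)[2][0] = 3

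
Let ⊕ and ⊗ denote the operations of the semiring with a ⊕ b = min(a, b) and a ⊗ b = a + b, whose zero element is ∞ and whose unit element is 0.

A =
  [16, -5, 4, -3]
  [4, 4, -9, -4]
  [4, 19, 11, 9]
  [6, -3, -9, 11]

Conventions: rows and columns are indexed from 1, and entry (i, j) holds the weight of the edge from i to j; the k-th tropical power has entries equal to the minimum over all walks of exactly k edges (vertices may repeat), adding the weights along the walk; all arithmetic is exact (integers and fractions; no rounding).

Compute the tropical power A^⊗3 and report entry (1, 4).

A^⊗2:
  [-1, -6, -14, -9]
  [-5, -7, -13, 0]
  [15, -1, 0, 1]
  [-5, 1, -12, -7]
A^⊗3:
  [-10, -12, -18, -10]
  [-9, -10, -16, -11]
  [3, -2, -10, -5]
  [-8, -10, -16, -8]
Key observation: the optimum is the walk 1->4->2->4, with weight (-3) + (-3) + (-4) = -10.
Optimal value attained by: walk 1->4->2->4.
Answer: (A^⊗3)[1][4] = -10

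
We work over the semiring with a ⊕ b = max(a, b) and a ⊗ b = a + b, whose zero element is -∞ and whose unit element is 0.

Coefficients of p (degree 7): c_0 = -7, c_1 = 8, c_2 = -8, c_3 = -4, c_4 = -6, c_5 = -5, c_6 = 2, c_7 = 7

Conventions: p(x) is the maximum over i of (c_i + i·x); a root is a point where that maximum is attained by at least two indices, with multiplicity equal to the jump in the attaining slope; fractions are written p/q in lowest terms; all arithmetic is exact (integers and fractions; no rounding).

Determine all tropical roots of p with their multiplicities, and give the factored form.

hull edge (i=0, c=-7) to (i=1, c=8): slope 15, span 1
hull edge (i=1, c=8) to (i=7, c=7): slope -1/6, span 6
Factored form: p(x) = 7 ⊗ (x ⊕ (-15)) ⊗ (x ⊕ 1/6) ⊗ (x ⊕ 1/6) ⊗ (x ⊕ 1/6) ⊗ (x ⊕ 1/6) ⊗ (x ⊕ 1/6) ⊗ (x ⊕ 1/6)
Answer: roots = -15 (mult 1), 1/6 (mult 6)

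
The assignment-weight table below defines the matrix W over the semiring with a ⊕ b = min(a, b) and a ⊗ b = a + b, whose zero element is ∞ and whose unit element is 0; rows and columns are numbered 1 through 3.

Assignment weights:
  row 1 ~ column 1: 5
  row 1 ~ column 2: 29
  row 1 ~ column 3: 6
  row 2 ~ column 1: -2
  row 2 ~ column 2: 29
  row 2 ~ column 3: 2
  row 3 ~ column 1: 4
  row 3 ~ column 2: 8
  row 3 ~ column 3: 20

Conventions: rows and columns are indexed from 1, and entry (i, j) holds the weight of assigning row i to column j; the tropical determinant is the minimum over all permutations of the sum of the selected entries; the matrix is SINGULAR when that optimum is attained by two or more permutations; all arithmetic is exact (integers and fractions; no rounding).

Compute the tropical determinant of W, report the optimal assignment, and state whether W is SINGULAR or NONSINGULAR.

σ = (1, 2, 3): 5 + 29 + 20 = 54
σ = (1, 3, 2): 5 + 2 + 8 = 15
σ = (2, 1, 3): 29 + (-2) + 20 = 47
σ = (2, 3, 1): 29 + 2 + 4 = 35
σ = (3, 1, 2): 6 + (-2) + 8 = 12
σ = (3, 2, 1): 6 + 29 + 4 = 39
Optimal value attained by: σ = (3, 1, 2).
Answer: det⊕(W) = 12; verdict: NONSINGULAR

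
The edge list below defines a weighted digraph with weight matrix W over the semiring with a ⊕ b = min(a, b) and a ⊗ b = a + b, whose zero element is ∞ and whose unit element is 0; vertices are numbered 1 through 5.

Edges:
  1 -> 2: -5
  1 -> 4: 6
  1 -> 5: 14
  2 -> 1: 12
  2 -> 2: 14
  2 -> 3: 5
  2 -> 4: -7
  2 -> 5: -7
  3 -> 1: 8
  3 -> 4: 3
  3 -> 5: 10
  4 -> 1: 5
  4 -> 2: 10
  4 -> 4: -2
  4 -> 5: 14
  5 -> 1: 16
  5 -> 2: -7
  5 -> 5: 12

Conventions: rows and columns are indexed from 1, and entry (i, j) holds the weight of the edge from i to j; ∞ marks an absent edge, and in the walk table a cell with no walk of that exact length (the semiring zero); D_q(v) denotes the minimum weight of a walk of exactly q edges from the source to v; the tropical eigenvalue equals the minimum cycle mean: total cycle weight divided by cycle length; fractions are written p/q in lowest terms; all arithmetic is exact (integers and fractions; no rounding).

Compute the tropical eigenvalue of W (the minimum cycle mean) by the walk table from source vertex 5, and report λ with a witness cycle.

q=0: [∞, ∞, ∞, ∞, 0]
q=1: [16, -7, ∞, ∞, 12]
q=2: [5, 5, -2, -14, -14]
q=3: [-9, -21, 10, -16, -2]
q=4: [-11, -14, -16, -28, -28]
q=5: [-23, -35, -9, -30, -21]
Optimal cycle mean attained by: cycle 2->5->2, total (-7) + (-7), length 2.
Answer: λ = -7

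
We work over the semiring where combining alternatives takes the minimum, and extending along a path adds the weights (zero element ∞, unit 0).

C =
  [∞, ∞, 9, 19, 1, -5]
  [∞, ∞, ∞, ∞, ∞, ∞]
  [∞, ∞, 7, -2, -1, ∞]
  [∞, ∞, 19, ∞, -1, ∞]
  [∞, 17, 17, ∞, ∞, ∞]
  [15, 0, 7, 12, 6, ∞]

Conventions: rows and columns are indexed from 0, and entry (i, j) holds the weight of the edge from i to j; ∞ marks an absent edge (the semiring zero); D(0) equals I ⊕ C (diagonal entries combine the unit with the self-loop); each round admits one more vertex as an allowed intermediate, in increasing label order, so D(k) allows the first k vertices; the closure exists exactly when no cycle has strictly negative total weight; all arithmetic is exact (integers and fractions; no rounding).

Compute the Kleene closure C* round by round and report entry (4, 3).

D(0):
  [0, ∞, 9, 19, 1, -5]
  [∞, 0, ∞, ∞, ∞, ∞]
  [∞, ∞, 0, -2, -1, ∞]
  [∞, ∞, 19, 0, -1, ∞]
  [∞, 17, 17, ∞, 0, ∞]
  [15, 0, 7, 12, 6, 0]
D(1):
  [0, ∞, 9, 19, 1, -5]
  [∞, 0, ∞, ∞, ∞, ∞]
  [∞, ∞, 0, -2, -1, ∞]
  [∞, ∞, 19, 0, -1, ∞]
  [∞, 17, 17, ∞, 0, ∞]
  [15, 0, 7, 12, 6, 0]
D(2):
  [0, ∞, 9, 19, 1, -5]
  [∞, 0, ∞, ∞, ∞, ∞]
  [∞, ∞, 0, -2, -1, ∞]
  [∞, ∞, 19, 0, -1, ∞]
  [∞, 17, 17, ∞, 0, ∞]
  [15, 0, 7, 12, 6, 0]
D(3):
  [0, ∞, 9, 7, 1, -5]
  [∞, 0, ∞, ∞, ∞, ∞]
  [∞, ∞, 0, -2, -1, ∞]
  [∞, ∞, 19, 0, -1, ∞]
  [∞, 17, 17, 15, 0, ∞]
  [15, 0, 7, 5, 6, 0]
D(4):
  [0, ∞, 9, 7, 1, -5]
  [∞, 0, ∞, ∞, ∞, ∞]
  [∞, ∞, 0, -2, -3, ∞]
  [∞, ∞, 19, 0, -1, ∞]
  [∞, 17, 17, 15, 0, ∞]
  [15, 0, 7, 5, 4, 0]
D(5):
  [0, 18, 9, 7, 1, -5]
  [∞, 0, ∞, ∞, ∞, ∞]
  [∞, 14, 0, -2, -3, ∞]
  [∞, 16, 16, 0, -1, ∞]
  [∞, 17, 17, 15, 0, ∞]
  [15, 0, 7, 5, 4, 0]
D(6):
  [0, -5, 2, 0, -1, -5]
  [∞, 0, ∞, ∞, ∞, ∞]
  [∞, 14, 0, -2, -3, ∞]
  [∞, 16, 16, 0, -1, ∞]
  [∞, 17, 17, 15, 0, ∞]
  [15, 0, 7, 5, 4, 0]
Answer: C*[4][3] = 15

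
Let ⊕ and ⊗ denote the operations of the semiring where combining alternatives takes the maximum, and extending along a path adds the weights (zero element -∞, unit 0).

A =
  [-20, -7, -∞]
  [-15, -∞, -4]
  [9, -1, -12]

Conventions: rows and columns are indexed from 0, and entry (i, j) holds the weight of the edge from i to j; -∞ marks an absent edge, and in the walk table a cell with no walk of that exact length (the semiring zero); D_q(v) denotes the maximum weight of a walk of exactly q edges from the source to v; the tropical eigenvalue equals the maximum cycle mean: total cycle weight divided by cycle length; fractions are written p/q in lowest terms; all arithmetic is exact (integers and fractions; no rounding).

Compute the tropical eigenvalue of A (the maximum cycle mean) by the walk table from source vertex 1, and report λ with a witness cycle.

q=0: [-∞, 0, -∞]
q=1: [-15, -∞, -4]
q=2: [5, -5, -16]
q=3: [-7, -2, -9]
Optimal cycle mean attained by: cycle 0->1->2->0, total (-7) + (-4) + 9, length 3.
Answer: λ = -2/3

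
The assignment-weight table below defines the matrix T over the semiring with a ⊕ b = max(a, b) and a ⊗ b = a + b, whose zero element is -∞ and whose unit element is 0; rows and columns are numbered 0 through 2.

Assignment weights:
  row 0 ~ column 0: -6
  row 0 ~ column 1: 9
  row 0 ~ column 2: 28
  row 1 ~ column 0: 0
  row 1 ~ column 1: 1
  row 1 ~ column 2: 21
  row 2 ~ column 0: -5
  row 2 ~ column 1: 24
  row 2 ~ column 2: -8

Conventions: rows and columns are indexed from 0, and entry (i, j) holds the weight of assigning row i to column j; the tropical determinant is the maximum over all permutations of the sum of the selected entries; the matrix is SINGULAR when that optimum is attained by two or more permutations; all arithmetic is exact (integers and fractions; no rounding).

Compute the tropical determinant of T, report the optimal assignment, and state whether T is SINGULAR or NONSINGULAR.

σ = (0, 1, 2): (-6) + 1 + (-8) = -13
σ = (0, 2, 1): (-6) + 21 + 24 = 39
σ = (1, 0, 2): 9 + 0 + (-8) = 1
σ = (1, 2, 0): 9 + 21 + (-5) = 25
σ = (2, 0, 1): 28 + 0 + 24 = 52
σ = (2, 1, 0): 28 + 1 + (-5) = 24
Optimal value attained by: σ = (2, 0, 1).
Answer: det⊕(T) = 52; verdict: NONSINGULAR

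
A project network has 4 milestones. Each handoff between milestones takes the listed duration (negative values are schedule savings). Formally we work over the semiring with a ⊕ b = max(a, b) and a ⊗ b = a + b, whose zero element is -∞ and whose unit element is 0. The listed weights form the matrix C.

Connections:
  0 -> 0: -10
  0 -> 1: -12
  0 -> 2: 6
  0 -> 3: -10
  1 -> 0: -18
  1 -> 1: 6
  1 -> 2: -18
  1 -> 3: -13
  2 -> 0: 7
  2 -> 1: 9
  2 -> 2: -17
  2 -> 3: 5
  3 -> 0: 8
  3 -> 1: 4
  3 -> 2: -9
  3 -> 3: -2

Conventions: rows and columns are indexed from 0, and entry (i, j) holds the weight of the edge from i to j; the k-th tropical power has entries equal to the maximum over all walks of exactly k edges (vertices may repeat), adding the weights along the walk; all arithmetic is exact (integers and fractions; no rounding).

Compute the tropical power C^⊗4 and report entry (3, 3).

C^⊗2:
  [13, 15, -4, 11]
  [-5, 12, -12, -7]
  [13, 15, 13, 3]
  [6, 10, 14, -2]
C^⊗3:
  [19, 21, 19, 9]
  [1, 18, 1, -1]
  [20, 22, 19, 18]
  [21, 23, 12, 19]
C^⊗4:
  [26, 28, 25, 24]
  [8, 24, 7, 6]
  [26, 28, 26, 24]
  [27, 29, 27, 17]
Key observation: the optimum is the walk 3->0->2->3->3, with weight 8 + 6 + 5 + (-2) = 17.
Optimal value attained by: walk 3->0->2->3->3.
Answer: (C^⊗4)[3][3] = 17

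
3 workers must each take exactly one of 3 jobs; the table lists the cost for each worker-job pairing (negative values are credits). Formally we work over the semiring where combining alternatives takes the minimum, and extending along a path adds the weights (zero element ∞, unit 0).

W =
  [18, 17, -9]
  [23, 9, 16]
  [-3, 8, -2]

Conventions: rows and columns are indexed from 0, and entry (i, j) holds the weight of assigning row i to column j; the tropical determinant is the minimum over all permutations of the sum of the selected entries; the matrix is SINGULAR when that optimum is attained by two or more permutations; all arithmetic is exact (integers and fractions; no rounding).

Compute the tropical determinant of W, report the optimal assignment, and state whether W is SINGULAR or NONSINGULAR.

σ = (0, 1, 2): 18 + 9 + (-2) = 25
σ = (0, 2, 1): 18 + 16 + 8 = 42
σ = (1, 0, 2): 17 + 23 + (-2) = 38
σ = (1, 2, 0): 17 + 16 + (-3) = 30
σ = (2, 0, 1): (-9) + 23 + 8 = 22
σ = (2, 1, 0): (-9) + 9 + (-3) = -3
Optimal value attained by: σ = (2, 1, 0).
Answer: det⊕(W) = -3; verdict: NONSINGULAR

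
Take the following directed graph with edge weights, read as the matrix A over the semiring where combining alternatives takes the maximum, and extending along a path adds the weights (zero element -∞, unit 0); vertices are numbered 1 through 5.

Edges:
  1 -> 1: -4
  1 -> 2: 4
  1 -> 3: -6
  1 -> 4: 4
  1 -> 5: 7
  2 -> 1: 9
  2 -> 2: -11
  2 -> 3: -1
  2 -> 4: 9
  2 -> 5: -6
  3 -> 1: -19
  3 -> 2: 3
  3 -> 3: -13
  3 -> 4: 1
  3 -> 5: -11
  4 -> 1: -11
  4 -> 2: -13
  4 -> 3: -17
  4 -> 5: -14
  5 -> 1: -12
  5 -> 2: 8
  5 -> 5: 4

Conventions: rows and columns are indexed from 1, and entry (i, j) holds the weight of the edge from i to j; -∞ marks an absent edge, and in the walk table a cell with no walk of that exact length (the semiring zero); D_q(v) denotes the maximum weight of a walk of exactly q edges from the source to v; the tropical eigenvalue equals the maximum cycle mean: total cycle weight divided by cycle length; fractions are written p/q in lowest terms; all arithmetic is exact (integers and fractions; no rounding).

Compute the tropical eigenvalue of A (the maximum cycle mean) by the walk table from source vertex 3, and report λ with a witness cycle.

q=0: [-∞, -∞, 0, -∞, -∞]
q=1: [-19, 3, -13, 1, -11]
q=2: [12, -3, 2, 12, -3]
q=3: [8, 16, 6, 16, 19]
q=4: [25, 27, 15, 25, 23]
q=5: [36, 31, 26, 36, 32]
Optimal cycle mean attained by: cycle 1->5->2->1, total 7 + 8 + 9, length 3.
Answer: λ = 8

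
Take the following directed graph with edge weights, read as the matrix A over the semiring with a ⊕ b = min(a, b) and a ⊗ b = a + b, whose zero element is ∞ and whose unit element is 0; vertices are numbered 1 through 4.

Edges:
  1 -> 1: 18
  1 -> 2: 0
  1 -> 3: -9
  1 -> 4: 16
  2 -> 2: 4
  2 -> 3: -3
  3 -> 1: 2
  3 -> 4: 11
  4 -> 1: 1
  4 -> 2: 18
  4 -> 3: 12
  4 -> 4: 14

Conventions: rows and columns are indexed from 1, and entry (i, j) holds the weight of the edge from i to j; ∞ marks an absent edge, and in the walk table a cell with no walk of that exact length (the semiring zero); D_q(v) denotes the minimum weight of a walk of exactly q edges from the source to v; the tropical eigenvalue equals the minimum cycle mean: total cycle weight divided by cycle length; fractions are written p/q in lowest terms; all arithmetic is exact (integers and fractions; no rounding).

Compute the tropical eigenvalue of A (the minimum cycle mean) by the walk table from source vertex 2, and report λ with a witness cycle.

q=0: [∞, 0, ∞, ∞]
q=1: [∞, 4, -3, ∞]
q=2: [-1, 8, 1, 8]
q=3: [3, -1, -10, 12]
q=4: [-8, 3, -6, 1]
Optimal cycle mean attained by: cycle 1->3->1, total (-9) + 2, length 2.
Answer: λ = -7/2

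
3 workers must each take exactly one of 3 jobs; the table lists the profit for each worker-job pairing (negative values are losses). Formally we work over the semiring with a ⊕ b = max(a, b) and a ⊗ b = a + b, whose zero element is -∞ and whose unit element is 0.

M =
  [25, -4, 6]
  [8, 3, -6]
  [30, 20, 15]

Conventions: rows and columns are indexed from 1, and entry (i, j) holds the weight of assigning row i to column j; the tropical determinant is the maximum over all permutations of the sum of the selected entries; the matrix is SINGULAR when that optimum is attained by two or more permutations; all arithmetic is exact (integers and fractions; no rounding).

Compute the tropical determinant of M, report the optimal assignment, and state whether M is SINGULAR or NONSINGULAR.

σ = (1, 2, 3): 25 + 3 + 15 = 43
σ = (1, 3, 2): 25 + (-6) + 20 = 39
σ = (2, 1, 3): (-4) + 8 + 15 = 19
σ = (2, 3, 1): (-4) + (-6) + 30 = 20
σ = (3, 1, 2): 6 + 8 + 20 = 34
σ = (3, 2, 1): 6 + 3 + 30 = 39
Optimal value attained by: σ = (1, 2, 3).
Answer: det⊕(M) = 43; verdict: NONSINGULAR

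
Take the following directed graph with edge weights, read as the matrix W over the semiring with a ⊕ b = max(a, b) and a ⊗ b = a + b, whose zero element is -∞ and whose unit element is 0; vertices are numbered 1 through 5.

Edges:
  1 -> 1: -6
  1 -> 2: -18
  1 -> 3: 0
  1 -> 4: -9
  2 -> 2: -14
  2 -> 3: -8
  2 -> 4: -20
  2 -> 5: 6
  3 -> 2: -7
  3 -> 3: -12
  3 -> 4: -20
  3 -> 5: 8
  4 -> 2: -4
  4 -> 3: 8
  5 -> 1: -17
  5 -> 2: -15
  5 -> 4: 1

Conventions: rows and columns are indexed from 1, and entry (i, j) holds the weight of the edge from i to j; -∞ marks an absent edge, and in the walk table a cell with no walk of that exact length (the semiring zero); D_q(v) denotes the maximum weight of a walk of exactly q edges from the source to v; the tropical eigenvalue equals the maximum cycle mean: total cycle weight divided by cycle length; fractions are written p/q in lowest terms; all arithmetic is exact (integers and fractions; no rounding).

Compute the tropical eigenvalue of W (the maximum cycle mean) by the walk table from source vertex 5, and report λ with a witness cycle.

q=0: [-∞, -∞, -∞, -∞, 0]
q=1: [-17, -15, -∞, 1, -∞]
q=2: [-23, -3, 9, -26, -9]
q=3: [-26, 2, -3, -8, 17]
q=4: [0, 2, 0, 18, 8]
q=5: [-6, 14, 26, 9, 8]
Optimal cycle mean attained by: cycle 3->5->4->3, total 8 + 1 + 8, length 3.
Answer: λ = 17/3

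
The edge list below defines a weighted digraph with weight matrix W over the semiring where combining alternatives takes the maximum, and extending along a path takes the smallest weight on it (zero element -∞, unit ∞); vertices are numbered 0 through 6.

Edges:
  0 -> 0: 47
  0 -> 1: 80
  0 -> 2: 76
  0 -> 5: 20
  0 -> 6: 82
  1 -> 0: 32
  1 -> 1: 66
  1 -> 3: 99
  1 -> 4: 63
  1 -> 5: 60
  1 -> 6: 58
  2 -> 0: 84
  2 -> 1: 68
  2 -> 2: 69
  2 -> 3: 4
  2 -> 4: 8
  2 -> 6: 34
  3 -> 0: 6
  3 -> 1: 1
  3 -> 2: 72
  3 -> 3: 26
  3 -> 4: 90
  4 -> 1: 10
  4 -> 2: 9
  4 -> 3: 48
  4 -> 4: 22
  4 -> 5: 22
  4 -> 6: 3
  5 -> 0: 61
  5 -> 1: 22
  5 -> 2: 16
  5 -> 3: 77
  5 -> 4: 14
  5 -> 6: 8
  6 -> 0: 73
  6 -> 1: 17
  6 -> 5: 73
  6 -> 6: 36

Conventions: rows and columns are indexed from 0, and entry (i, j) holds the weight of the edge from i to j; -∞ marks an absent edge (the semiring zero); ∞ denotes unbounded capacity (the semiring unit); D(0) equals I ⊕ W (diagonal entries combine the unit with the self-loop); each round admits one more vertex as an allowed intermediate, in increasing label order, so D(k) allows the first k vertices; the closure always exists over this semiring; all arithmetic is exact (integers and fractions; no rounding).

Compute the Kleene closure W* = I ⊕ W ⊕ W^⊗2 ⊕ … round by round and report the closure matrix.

D(0):
  [∞, 80, 76, -∞, -∞, 20, 82]
  [32, ∞, -∞, 99, 63, 60, 58]
  [84, 68, ∞, 4, 8, -∞, 34]
  [6, 1, 72, ∞, 90, -∞, -∞]
  [-∞, 10, 9, 48, ∞, 22, 3]
  [61, 22, 16, 77, 14, ∞, 8]
  [73, 17, -∞, -∞, -∞, 73, ∞]
D(1):
  [∞, 80, 76, -∞, -∞, 20, 82]
  [32, ∞, 32, 99, 63, 60, 58]
  [84, 80, ∞, 4, 8, 20, 82]
  [6, 6, 72, ∞, 90, 6, 6]
  [-∞, 10, 9, 48, ∞, 22, 3]
  [61, 61, 61, 77, 14, ∞, 61]
  [73, 73, 73, -∞, -∞, 73, ∞]
D(2):
  [∞, 80, 76, 80, 63, 60, 82]
  [32, ∞, 32, 99, 63, 60, 58]
  [84, 80, ∞, 80, 63, 60, 82]
  [6, 6, 72, ∞, 90, 6, 6]
  [10, 10, 10, 48, ∞, 22, 10]
  [61, 61, 61, 77, 61, ∞, 61]
  [73, 73, 73, 73, 63, 73, ∞]
D(3):
  [∞, 80, 76, 80, 63, 60, 82]
  [32, ∞, 32, 99, 63, 60, 58]
  [84, 80, ∞, 80, 63, 60, 82]
  [72, 72, 72, ∞, 90, 60, 72]
  [10, 10, 10, 48, ∞, 22, 10]
  [61, 61, 61, 77, 61, ∞, 61]
  [73, 73, 73, 73, 63, 73, ∞]
D(4):
  [∞, 80, 76, 80, 80, 60, 82]
  [72, ∞, 72, 99, 90, 60, 72]
  [84, 80, ∞, 80, 80, 60, 82]
  [72, 72, 72, ∞, 90, 60, 72]
  [48, 48, 48, 48, ∞, 48, 48]
  [72, 72, 72, 77, 77, ∞, 72]
  [73, 73, 73, 73, 73, 73, ∞]
D(5):
  [∞, 80, 76, 80, 80, 60, 82]
  [72, ∞, 72, 99, 90, 60, 72]
  [84, 80, ∞, 80, 80, 60, 82]
  [72, 72, 72, ∞, 90, 60, 72]
  [48, 48, 48, 48, ∞, 48, 48]
  [72, 72, 72, 77, 77, ∞, 72]
  [73, 73, 73, 73, 73, 73, ∞]
D(6):
  [∞, 80, 76, 80, 80, 60, 82]
  [72, ∞, 72, 99, 90, 60, 72]
  [84, 80, ∞, 80, 80, 60, 82]
  [72, 72, 72, ∞, 90, 60, 72]
  [48, 48, 48, 48, ∞, 48, 48]
  [72, 72, 72, 77, 77, ∞, 72]
  [73, 73, 73, 73, 73, 73, ∞]
D(7):
  [∞, 80, 76, 80, 80, 73, 82]
  [72, ∞, 72, 99, 90, 72, 72]
  [84, 80, ∞, 80, 80, 73, 82]
  [72, 72, 72, ∞, 90, 72, 72]
  [48, 48, 48, 48, ∞, 48, 48]
  [72, 72, 72, 77, 77, ∞, 72]
  [73, 73, 73, 73, 73, 73, ∞]
Answer: W* = [[∞, 80, 76, 80, 80, 73, 82], [72, ∞, 72, 99, 90, 72, 72], [84, 80, ∞, 80, 80, 73, 82], [72, 72, 72, ∞, 90, 72, 72], [48, 48, 48, 48, ∞, 48, 48], [72, 72, 72, 77, 77, ∞, 72], [73, 73, 73, 73, 73, 73, ∞]]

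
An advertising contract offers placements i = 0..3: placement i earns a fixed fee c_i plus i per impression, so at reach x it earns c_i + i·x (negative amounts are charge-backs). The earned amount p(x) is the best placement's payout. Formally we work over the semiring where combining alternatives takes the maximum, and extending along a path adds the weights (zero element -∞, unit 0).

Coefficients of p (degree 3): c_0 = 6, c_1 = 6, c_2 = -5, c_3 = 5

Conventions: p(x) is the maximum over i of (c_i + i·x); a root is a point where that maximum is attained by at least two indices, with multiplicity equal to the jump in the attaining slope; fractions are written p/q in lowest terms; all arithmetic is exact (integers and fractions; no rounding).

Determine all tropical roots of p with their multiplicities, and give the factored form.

hull edge (i=0, c=6) to (i=1, c=6): slope 0, span 1
hull edge (i=1, c=6) to (i=3, c=5): slope -1/2, span 2
Factored form: p(x) = 5 ⊗ (x ⊕ 0) ⊗ (x ⊕ 1/2) ⊗ (x ⊕ 1/2)
Answer: roots = 0 (mult 1), 1/2 (mult 2)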